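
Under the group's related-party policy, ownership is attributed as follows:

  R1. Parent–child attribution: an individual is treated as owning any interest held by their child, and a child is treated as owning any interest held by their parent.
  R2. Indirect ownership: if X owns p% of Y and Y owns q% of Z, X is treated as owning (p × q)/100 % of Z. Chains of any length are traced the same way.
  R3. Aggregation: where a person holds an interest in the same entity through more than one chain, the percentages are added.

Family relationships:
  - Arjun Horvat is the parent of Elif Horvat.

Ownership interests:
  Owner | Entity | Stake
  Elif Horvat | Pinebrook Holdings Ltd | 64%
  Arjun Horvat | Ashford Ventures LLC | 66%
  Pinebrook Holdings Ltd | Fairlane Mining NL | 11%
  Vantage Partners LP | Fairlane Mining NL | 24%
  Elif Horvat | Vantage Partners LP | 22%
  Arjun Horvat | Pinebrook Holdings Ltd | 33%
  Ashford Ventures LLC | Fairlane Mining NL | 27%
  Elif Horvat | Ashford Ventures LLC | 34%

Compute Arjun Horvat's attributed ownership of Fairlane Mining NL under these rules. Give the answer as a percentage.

42.95%

By parent–child attribution (R1), Arjun Horvat is treated as also owning Elif Horvat's interest in Pinebrook Holdings Ltd, giving 33% + 64% = 97%.
By parent–child attribution (R1), Arjun Horvat is treated as also owning Elif Horvat's interest in Ashford Ventures LLC, giving 66% + 34% = 100%.
By parent–child attribution (R1), Arjun Horvat is treated as owning Elif Horvat's 22% interest in Vantage Partners LP.
Chain via Pinebrook Holdings Ltd (R2): 97% × 11% = 10.67% of Fairlane Mining NL.
Chain via Ashford Ventures LLC (R2): 100% × 27% = 27% of Fairlane Mining NL.
Chain via Vantage Partners LP (R2): 22% × 24% = 5.28% of Fairlane Mining NL.
Aggregating (R3): 10.67% + 27% + 5.28% = 42.95%.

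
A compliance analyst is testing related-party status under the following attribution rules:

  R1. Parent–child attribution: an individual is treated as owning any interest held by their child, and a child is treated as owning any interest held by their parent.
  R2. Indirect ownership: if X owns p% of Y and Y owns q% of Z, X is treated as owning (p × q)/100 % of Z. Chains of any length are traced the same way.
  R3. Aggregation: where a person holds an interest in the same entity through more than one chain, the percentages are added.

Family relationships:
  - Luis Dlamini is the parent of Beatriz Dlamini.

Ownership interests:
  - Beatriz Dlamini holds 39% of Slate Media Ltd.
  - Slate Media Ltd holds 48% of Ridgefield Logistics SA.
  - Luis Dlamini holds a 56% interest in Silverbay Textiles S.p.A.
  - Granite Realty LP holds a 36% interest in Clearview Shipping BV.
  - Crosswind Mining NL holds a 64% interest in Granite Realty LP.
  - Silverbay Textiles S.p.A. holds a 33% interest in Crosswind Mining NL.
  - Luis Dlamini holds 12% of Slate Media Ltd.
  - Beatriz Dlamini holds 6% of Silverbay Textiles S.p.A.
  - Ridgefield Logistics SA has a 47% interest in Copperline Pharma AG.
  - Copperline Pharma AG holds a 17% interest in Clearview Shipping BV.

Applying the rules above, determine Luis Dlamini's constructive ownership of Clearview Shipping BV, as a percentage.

By parent–child attribution (R1), Luis Dlamini is treated as also owning Beatriz Dlamini's interest in Silverbay Textiles S.p.A, giving 56% + 6% = 62%.
By parent–child attribution (R1), Luis Dlamini is treated as also owning Beatriz Dlamini's interest in Slate Media Ltd, giving 12% + 39% = 51%.
Chain via Silverbay Textiles S.p.A. → Crosswind Mining NL → Granite Realty LP (R2): 62% × 33% × 64% × 36% = 4.713984% of Clearview Shipping BV.
Chain via Slate Media Ltd → Ridgefield Logistics SA → Copperline Pharma AG (R2): 51% × 48% × 47% × 17% = 1.955952% of Clearview Shipping BV.
Aggregating (R3): 4.713984% + 1.955952% = 6.669936%.

6.669936%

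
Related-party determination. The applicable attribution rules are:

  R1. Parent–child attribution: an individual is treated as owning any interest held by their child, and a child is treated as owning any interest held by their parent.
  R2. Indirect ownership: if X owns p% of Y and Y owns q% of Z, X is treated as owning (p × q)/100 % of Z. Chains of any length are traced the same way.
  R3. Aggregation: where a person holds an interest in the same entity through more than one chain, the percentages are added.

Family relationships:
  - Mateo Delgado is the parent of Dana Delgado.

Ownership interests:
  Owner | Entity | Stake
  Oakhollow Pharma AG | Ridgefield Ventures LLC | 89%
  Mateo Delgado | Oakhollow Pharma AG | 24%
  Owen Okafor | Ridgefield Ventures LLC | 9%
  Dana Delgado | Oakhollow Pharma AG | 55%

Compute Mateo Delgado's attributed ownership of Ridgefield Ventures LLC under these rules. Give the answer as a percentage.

By parent–child attribution (R1), Mateo Delgado is treated as also owning Dana Delgado's interest in Oakhollow Pharma AG, giving 24% + 55% = 79%.
Chain via Oakhollow Pharma AG (R2): 79% × 89% = 70.31% of Ridgefield Ventures LLC.

70.31%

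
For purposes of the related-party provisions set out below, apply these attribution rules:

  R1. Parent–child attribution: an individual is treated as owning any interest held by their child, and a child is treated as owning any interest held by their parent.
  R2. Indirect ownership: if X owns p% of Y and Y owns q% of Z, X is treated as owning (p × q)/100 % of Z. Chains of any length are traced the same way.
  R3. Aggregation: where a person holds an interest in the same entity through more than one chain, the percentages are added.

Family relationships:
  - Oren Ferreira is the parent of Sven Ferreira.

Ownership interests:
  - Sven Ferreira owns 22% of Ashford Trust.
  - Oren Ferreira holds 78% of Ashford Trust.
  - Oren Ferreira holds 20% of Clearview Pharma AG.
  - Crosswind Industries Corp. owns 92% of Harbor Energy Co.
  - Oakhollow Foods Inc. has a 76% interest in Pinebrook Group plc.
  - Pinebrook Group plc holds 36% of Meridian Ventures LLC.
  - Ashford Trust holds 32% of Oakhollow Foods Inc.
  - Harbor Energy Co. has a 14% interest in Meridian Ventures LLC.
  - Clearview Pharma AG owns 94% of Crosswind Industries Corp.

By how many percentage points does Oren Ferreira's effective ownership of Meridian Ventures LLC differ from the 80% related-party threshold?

By parent–child attribution (R1), Oren Ferreira is treated as also owning Sven Ferreira's interest in Ashford Trust, giving 78% + 22% = 100%.
Chain via Ashford Trust → Oakhollow Foods Inc. → Pinebrook Group plc (R2): 100% × 32% × 76% × 36% = 8.7552% of Meridian Ventures LLC.
Chain via Clearview Pharma AG → Crosswind Industries Corp. → Harbor Energy Co. (R2): 20% × 94% × 92% × 14% = 2.42144% of Meridian Ventures LLC.
Aggregating (R3): 8.7552% + 2.42144% = 11.17664%.
11.17664% falls short of the 80% threshold by 68.82336 percentage points.

68.82336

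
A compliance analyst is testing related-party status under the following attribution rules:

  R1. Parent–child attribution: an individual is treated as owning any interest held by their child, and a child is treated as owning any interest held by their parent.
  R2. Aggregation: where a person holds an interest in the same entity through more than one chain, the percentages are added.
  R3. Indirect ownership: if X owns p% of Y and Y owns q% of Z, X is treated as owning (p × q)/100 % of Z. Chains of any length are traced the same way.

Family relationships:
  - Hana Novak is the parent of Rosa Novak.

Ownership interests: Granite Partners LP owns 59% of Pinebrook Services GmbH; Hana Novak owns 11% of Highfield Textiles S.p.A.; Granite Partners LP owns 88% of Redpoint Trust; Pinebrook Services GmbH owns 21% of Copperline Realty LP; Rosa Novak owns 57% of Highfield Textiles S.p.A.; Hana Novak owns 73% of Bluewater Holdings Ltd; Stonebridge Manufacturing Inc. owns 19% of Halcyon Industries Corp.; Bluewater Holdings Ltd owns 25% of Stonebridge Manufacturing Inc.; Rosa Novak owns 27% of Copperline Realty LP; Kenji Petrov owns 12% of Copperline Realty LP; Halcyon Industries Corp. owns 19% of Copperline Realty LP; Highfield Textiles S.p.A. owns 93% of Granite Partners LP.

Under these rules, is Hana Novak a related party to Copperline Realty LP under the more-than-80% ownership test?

No

By parent–child attribution (R1), Hana Novak is treated as also owning Rosa Novak's interest in Highfield Textiles S.p.A, giving 11% + 57% = 68%.
By parent–child attribution (R1), Hana Novak is treated as owning Rosa Novak's 27% interest in Copperline Realty LP.
Chain via Bluewater Holdings Ltd → Stonebridge Manufacturing Inc. → Halcyon Industries Corp. (R3): 73% × 25% × 19% × 19% = 0.658825% of Copperline Realty LP.
Chain via Highfield Textiles S.p.A. → Granite Partners LP → Pinebrook Services GmbH (R3): 68% × 93% × 59% × 21% = 7.835436% of Copperline Realty LP.
Direct interest in Copperline Realty LP: 27%.
Aggregating (R2): 0.658825% + 7.835436% + 27% = 35.494261%.
35.494261% does not exceed the 80% threshold, so Hana is not a related party to Copperline Realty LP.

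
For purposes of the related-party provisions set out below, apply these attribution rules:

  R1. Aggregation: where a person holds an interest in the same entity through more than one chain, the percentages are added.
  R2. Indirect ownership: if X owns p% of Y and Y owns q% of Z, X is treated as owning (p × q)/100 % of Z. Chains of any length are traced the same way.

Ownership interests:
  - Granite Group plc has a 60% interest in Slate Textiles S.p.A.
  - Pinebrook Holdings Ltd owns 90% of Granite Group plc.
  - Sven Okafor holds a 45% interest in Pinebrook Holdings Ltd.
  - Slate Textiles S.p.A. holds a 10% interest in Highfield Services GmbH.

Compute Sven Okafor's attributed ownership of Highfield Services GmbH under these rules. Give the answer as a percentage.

Chain via Pinebrook Holdings Ltd → Granite Group plc → Slate Textiles S.p.A. (R2): 45% × 90% × 60% × 10% = 2.43% of Highfield Services GmbH.

2.43%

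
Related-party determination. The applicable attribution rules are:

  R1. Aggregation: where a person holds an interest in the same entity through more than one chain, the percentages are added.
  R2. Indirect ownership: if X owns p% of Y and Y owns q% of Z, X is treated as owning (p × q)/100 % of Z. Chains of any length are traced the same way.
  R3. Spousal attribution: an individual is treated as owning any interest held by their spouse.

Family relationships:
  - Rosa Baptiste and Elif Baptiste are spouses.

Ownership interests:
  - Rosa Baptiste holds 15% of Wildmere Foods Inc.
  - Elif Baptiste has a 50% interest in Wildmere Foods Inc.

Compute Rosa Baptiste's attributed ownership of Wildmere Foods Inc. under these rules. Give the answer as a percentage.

By spousal attribution (R3), Rosa Baptiste is treated as also owning Elif Baptiste's interest in Wildmere Foods Inc, giving 15% + 50% = 65%.
Direct interest in Wildmere Foods Inc: 65%.

65%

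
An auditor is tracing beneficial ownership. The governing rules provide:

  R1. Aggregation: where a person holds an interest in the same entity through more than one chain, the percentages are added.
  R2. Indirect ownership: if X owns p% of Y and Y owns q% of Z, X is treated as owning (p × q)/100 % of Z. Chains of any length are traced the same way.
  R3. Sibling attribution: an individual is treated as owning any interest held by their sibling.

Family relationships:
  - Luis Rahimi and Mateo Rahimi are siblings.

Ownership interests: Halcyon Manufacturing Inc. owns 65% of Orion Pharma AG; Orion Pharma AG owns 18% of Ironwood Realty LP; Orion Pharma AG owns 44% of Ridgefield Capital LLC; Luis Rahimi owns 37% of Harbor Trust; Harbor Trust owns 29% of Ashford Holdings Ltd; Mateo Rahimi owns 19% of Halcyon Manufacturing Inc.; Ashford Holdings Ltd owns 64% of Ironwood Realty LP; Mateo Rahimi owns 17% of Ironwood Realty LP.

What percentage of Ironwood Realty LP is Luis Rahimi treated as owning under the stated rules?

By sibling attribution (R3), Luis Rahimi is treated as owning Mateo Rahimi's 19% interest in Halcyon Manufacturing Inc.
By sibling attribution (R3), Luis Rahimi is treated as owning Mateo Rahimi's 17% interest in Ironwood Realty LP.
Chain via Harbor Trust → Ashford Holdings Ltd (R2): 37% × 29% × 64% = 6.8672% of Ironwood Realty LP.
Chain via Halcyon Manufacturing Inc. → Orion Pharma AG (R2): 19% × 65% × 18% = 2.223% of Ironwood Realty LP.
Direct interest in Ironwood Realty LP: 17%.
Aggregating (R1): 6.8672% + 2.223% + 17% = 26.0902%.

26.0902%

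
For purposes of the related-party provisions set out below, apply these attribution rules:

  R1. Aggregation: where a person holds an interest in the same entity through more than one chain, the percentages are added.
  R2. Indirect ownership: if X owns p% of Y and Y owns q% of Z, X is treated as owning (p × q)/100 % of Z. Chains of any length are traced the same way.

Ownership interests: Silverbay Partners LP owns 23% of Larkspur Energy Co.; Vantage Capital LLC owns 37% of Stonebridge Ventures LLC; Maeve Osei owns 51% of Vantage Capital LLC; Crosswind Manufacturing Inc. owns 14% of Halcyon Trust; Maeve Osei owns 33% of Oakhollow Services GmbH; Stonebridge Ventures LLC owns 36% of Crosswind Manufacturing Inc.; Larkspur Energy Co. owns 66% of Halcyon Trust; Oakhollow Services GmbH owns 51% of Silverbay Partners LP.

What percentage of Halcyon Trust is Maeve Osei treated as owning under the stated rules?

3.505842%

Chain via Oakhollow Services GmbH → Silverbay Partners LP → Larkspur Energy Co. (R2): 33% × 51% × 23% × 66% = 2.554794% of Halcyon Trust.
Chain via Vantage Capital LLC → Stonebridge Ventures LLC → Crosswind Manufacturing Inc. (R2): 51% × 37% × 36% × 14% = 0.951048% of Halcyon Trust.
Aggregating (R1): 2.554794% + 0.951048% = 3.505842%.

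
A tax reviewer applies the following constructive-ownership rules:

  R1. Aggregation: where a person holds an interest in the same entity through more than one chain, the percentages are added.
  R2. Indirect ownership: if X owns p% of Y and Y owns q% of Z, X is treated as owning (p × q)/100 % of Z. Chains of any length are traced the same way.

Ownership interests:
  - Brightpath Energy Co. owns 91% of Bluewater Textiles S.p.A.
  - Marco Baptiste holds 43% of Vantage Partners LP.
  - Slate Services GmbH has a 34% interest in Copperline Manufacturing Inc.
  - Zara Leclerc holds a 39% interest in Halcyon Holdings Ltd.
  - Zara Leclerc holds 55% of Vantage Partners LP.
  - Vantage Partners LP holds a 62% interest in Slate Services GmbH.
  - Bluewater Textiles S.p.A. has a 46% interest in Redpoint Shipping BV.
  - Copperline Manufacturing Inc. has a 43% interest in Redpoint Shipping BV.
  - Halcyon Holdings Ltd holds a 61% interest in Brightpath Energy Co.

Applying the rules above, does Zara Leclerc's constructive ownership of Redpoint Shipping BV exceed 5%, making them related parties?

Chain via Vantage Partners LP → Slate Services GmbH → Copperline Manufacturing Inc. (R2): 55% × 62% × 34% × 43% = 4.98542% of Redpoint Shipping BV.
Chain via Halcyon Holdings Ltd → Brightpath Energy Co. → Bluewater Textiles S.p.A. (R2): 39% × 61% × 91% × 46% = 9.958494% of Redpoint Shipping BV.
Aggregating (R1): 4.98542% + 9.958494% = 14.943914%.
14.943914% exceeds the 5% threshold, so Zara is a related party to Redpoint Shipping BV.

Yes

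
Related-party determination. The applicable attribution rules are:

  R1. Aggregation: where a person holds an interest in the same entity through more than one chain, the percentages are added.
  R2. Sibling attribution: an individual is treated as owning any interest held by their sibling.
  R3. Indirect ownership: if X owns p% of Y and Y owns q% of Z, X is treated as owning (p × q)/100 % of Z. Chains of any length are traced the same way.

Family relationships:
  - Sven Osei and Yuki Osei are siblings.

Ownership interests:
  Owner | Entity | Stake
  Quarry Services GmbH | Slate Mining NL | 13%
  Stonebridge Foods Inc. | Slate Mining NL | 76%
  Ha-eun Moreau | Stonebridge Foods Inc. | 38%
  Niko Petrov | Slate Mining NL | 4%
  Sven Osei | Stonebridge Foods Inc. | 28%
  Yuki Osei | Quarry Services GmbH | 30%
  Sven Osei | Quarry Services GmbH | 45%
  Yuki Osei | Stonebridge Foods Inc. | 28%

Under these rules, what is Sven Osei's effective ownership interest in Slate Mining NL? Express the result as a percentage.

52.31%

By sibling attribution (R2), Sven Osei is treated as also owning Yuki Osei's interest in Quarry Services GmbH, giving 45% + 30% = 75%.
By sibling attribution (R2), Sven Osei is treated as also owning Yuki Osei's interest in Stonebridge Foods Inc, giving 28% + 28% = 56%.
Chain via Quarry Services GmbH (R3): 75% × 13% = 9.75% of Slate Mining NL.
Chain via Stonebridge Foods Inc. (R3): 56% × 76% = 42.56% of Slate Mining NL.
Aggregating (R1): 9.75% + 42.56% = 52.31%.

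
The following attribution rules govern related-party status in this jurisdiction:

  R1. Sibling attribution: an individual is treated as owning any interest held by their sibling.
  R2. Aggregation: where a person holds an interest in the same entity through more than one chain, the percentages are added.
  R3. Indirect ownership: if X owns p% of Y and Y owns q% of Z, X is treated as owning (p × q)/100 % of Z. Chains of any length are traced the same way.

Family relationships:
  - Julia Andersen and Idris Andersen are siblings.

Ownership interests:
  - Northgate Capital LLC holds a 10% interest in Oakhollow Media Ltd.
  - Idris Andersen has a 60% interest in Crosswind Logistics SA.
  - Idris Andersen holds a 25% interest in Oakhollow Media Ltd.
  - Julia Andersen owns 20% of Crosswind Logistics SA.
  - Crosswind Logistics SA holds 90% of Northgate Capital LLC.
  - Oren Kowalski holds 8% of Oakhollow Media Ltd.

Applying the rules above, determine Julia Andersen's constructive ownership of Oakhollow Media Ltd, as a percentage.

By sibling attribution (R1), Julia Andersen is treated as also owning Idris Andersen's interest in Crosswind Logistics SA, giving 20% + 60% = 80%.
By sibling attribution (R1), Julia Andersen is treated as owning Idris Andersen's 25% interest in Oakhollow Media Ltd.
Chain via Crosswind Logistics SA → Northgate Capital LLC (R3): 80% × 90% × 10% = 7.2% of Oakhollow Media Ltd.
Direct interest in Oakhollow Media Ltd: 25%.
Aggregating (R2): 7.2% + 25% = 32.2%.

32.2%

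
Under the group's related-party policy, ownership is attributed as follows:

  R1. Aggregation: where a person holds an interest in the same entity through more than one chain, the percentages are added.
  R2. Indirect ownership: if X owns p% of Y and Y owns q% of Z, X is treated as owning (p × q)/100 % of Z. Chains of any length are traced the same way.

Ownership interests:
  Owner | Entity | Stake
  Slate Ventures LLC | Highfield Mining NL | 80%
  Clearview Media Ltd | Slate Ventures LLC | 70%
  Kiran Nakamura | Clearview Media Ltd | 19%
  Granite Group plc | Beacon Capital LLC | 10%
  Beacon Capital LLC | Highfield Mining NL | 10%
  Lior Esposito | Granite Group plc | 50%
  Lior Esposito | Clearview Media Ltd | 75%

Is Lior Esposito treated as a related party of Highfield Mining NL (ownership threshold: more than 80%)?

No

Chain via Clearview Media Ltd → Slate Ventures LLC (R2): 75% × 70% × 80% = 42% of Highfield Mining NL.
Chain via Granite Group plc → Beacon Capital LLC (R2): 50% × 10% × 10% = 0.5% of Highfield Mining NL.
Aggregating (R1): 42% + 0.5% = 42.5%.
42.5% does not exceed the 80% threshold, so Lior is not a related party to Highfield Mining NL.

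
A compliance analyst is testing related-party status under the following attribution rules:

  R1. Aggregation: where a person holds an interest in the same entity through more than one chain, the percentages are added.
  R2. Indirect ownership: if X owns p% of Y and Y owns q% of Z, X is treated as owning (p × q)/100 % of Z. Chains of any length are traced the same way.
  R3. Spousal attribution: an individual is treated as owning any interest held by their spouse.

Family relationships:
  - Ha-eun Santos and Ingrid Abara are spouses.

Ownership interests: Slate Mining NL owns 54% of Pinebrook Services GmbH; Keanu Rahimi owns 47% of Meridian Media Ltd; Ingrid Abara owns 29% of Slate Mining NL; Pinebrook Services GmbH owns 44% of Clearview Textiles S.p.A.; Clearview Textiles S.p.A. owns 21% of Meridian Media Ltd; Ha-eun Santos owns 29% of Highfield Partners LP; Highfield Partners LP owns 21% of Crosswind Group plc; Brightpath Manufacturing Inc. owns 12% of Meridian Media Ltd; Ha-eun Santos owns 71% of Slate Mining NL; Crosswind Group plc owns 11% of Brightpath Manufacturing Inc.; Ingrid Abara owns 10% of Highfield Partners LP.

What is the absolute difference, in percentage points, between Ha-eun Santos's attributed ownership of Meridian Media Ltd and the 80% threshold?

74.902292

By spousal attribution (R3), Ha-eun Santos is treated as also owning Ingrid Abara's interest in Slate Mining NL, giving 71% + 29% = 100%.
By spousal attribution (R3), Ha-eun Santos is treated as also owning Ingrid Abara's interest in Highfield Partners LP, giving 29% + 10% = 39%.
Chain via Slate Mining NL → Pinebrook Services GmbH → Clearview Textiles S.p.A. (R2): 100% × 54% × 44% × 21% = 4.9896% of Meridian Media Ltd.
Chain via Highfield Partners LP → Crosswind Group plc → Brightpath Manufacturing Inc. (R2): 39% × 21% × 11% × 12% = 0.108108% of Meridian Media Ltd.
Aggregating (R1): 4.9896% + 0.108108% = 5.097708%.
5.097708% falls short of the 80% threshold by 74.902292 percentage points.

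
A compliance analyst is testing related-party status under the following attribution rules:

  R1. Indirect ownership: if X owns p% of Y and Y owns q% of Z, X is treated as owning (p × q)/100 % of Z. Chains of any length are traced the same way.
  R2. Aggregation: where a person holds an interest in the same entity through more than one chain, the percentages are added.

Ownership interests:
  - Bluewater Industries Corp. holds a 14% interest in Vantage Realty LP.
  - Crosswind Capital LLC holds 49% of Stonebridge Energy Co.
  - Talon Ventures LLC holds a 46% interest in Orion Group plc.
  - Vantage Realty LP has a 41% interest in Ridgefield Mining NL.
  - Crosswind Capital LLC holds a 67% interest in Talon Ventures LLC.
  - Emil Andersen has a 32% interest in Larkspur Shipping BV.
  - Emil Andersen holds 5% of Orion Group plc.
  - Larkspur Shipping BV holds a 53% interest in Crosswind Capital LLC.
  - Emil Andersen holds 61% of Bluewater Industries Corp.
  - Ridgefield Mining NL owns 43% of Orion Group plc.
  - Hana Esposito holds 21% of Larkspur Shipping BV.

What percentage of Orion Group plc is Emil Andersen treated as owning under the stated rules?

Chain via Bluewater Industries Corp. → Vantage Realty LP → Ridgefield Mining NL (R1): 61% × 14% × 41% × 43% = 1.505602% of Orion Group plc.
Chain via Larkspur Shipping BV → Crosswind Capital LLC → Talon Ventures LLC (R1): 32% × 53% × 67% × 46% = 5.227072% of Orion Group plc.
Direct interest in Orion Group plc: 5%.
Aggregating (R2): 1.505602% + 5.227072% + 5% = 11.732674%.

11.732674%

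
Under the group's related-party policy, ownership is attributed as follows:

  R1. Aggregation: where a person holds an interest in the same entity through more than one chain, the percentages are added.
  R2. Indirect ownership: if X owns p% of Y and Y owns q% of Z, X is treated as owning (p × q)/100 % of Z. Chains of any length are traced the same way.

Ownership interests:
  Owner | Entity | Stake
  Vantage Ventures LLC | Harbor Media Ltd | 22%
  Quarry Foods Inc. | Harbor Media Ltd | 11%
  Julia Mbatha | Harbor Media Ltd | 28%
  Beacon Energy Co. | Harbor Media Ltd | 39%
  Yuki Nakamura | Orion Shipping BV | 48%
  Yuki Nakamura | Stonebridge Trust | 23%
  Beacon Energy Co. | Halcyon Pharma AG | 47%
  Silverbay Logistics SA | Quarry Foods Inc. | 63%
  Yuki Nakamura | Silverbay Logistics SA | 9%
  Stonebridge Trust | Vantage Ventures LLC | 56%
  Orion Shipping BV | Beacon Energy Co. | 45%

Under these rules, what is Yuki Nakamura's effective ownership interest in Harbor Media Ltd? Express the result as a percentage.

11.8813%

Chain via Orion Shipping BV → Beacon Energy Co. (R2): 48% × 45% × 39% = 8.424% of Harbor Media Ltd.
Chain via Stonebridge Trust → Vantage Ventures LLC (R2): 23% × 56% × 22% = 2.8336% of Harbor Media Ltd.
Chain via Silverbay Logistics SA → Quarry Foods Inc. (R2): 9% × 63% × 11% = 0.6237% of Harbor Media Ltd.
Aggregating (R1): 8.424% + 2.8336% + 0.6237% = 11.8813%.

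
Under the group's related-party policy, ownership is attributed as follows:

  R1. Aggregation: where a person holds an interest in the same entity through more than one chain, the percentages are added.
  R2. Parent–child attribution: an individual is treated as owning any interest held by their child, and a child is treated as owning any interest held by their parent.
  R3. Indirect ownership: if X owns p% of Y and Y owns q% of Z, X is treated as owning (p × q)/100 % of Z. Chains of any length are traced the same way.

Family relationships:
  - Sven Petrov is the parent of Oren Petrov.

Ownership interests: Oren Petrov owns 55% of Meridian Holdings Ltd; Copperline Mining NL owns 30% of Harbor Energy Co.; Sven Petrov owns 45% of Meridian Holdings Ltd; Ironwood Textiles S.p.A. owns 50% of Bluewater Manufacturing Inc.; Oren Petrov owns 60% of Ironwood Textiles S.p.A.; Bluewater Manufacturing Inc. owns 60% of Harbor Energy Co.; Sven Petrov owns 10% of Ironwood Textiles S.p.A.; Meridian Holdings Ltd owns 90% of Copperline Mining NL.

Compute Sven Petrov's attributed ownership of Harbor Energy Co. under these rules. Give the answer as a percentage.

48%

By parent–child attribution (R2), Sven Petrov is treated as also owning Oren Petrov's interest in Meridian Holdings Ltd, giving 45% + 55% = 100%.
By parent–child attribution (R2), Sven Petrov is treated as also owning Oren Petrov's interest in Ironwood Textiles S.p.A, giving 10% + 60% = 70%.
Chain via Meridian Holdings Ltd → Copperline Mining NL (R3): 100% × 90% × 30% = 27% of Harbor Energy Co.
Chain via Ironwood Textiles S.p.A. → Bluewater Manufacturing Inc. (R3): 70% × 50% × 60% = 21% of Harbor Energy Co.
Aggregating (R1): 27% + 21% = 48%.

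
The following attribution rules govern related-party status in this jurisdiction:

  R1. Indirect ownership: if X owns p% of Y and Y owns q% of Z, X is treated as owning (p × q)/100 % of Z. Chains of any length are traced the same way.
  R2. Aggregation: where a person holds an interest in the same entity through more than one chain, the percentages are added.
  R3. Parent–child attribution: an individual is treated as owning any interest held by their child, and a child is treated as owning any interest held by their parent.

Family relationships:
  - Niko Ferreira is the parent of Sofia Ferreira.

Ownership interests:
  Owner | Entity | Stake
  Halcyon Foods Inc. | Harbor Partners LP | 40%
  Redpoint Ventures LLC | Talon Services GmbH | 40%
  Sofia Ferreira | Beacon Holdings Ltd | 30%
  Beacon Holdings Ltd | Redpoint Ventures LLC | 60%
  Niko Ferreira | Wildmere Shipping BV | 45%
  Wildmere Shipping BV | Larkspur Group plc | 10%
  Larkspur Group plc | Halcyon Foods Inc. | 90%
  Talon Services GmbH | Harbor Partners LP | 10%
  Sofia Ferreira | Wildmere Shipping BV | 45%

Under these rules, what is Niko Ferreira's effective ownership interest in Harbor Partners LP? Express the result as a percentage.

3.96%

By parent–child attribution (R3), Niko Ferreira is treated as also owning Sofia Ferreira's interest in Wildmere Shipping BV, giving 45% + 45% = 90%.
By parent–child attribution (R3), Niko Ferreira is treated as owning Sofia Ferreira's 30% interest in Beacon Holdings Ltd.
Chain via Wildmere Shipping BV → Larkspur Group plc → Halcyon Foods Inc. (R1): 90% × 10% × 90% × 40% = 3.24% of Harbor Partners LP.
Chain via Beacon Holdings Ltd → Redpoint Ventures LLC → Talon Services GmbH (R1): 30% × 60% × 40% × 10% = 0.72% of Harbor Partners LP.
Aggregating (R2): 3.24% + 0.72% = 3.96%.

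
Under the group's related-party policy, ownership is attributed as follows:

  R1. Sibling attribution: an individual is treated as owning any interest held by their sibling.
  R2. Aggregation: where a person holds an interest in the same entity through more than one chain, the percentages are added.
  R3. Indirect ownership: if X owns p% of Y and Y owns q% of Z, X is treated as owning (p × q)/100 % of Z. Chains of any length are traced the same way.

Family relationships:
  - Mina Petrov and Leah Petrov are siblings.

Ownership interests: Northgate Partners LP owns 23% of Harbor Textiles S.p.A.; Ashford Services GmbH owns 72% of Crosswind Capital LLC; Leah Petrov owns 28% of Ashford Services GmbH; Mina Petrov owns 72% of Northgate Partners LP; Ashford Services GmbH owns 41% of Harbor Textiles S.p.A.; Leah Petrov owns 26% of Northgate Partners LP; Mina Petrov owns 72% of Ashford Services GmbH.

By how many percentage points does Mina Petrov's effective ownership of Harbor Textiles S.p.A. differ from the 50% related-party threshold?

13.54

By sibling attribution (R1), Mina Petrov is treated as also owning Leah Petrov's interest in Ashford Services GmbH, giving 72% + 28% = 100%.
By sibling attribution (R1), Mina Petrov is treated as also owning Leah Petrov's interest in Northgate Partners LP, giving 72% + 26% = 98%.
Chain via Ashford Services GmbH (R3): 100% × 41% = 41% of Harbor Textiles S.p.A.
Chain via Northgate Partners LP (R3): 98% × 23% = 22.54% of Harbor Textiles S.p.A.
Aggregating (R2): 41% + 22.54% = 63.54%.
63.54% exceeds the 50% threshold by 13.54 percentage points.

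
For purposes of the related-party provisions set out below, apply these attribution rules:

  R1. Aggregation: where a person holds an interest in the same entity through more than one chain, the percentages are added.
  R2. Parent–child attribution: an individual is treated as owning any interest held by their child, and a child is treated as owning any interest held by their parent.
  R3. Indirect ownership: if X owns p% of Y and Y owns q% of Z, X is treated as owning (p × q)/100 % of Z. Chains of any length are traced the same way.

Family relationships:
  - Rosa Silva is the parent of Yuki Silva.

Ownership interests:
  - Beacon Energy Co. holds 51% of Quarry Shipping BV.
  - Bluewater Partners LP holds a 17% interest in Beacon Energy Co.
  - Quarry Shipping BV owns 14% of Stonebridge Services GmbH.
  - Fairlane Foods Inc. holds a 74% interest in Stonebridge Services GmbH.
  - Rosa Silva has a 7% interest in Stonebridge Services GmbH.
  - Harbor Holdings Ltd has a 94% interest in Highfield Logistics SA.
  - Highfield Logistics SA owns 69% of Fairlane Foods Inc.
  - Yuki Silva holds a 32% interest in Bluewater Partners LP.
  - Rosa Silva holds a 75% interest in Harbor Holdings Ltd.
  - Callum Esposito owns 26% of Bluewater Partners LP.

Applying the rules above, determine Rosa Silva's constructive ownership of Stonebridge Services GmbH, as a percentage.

43.385716%

By parent–child attribution (R2), Rosa Silva is treated as owning Yuki Silva's 32% interest in Bluewater Partners LP.
Chain via Harbor Holdings Ltd → Highfield Logistics SA → Fairlane Foods Inc. (R3): 75% × 94% × 69% × 74% = 35.9973% of Stonebridge Services GmbH.
Direct interest in Stonebridge Services GmbH: 7%.
Chain via Bluewater Partners LP → Beacon Energy Co. → Quarry Shipping BV (R3): 32% × 17% × 51% × 14% = 0.388416% of Stonebridge Services GmbH.
Aggregating (R1): 35.9973% + 7% + 0.388416% = 43.385716%.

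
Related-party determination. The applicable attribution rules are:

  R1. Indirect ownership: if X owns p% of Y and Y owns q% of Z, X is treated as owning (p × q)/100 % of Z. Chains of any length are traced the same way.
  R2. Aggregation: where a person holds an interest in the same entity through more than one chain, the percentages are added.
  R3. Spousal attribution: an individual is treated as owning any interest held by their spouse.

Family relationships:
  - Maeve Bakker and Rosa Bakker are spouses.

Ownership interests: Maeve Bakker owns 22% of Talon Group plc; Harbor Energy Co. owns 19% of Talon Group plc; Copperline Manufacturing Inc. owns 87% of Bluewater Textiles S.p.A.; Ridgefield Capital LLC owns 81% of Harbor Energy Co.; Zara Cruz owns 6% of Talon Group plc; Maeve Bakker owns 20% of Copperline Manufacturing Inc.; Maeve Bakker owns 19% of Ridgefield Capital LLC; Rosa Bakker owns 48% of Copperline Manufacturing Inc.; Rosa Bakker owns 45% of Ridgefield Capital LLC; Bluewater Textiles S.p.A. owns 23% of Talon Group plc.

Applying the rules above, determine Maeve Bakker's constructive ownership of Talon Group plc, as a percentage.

45.4564%

By spousal attribution (R3), Maeve Bakker is treated as also owning Rosa Bakker's interest in Copperline Manufacturing Inc, giving 20% + 48% = 68%.
By spousal attribution (R3), Maeve Bakker is treated as also owning Rosa Bakker's interest in Ridgefield Capital LLC, giving 19% + 45% = 64%.
Chain via Copperline Manufacturing Inc. → Bluewater Textiles S.p.A. (R1): 68% × 87% × 23% = 13.6068% of Talon Group plc.
Chain via Ridgefield Capital LLC → Harbor Energy Co. (R1): 64% × 81% × 19% = 9.8496% of Talon Group plc.
Direct interest in Talon Group plc: 22%.
Aggregating (R2): 13.6068% + 9.8496% + 22% = 45.4564%.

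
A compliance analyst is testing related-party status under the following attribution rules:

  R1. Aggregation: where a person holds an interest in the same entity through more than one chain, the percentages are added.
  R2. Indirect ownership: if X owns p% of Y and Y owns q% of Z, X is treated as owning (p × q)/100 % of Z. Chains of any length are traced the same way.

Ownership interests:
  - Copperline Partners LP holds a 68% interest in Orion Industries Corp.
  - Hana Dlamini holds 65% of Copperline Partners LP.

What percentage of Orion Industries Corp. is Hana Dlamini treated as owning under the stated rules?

44.2%

Chain via Copperline Partners LP (R2): 65% × 68% = 44.2% of Orion Industries Corp.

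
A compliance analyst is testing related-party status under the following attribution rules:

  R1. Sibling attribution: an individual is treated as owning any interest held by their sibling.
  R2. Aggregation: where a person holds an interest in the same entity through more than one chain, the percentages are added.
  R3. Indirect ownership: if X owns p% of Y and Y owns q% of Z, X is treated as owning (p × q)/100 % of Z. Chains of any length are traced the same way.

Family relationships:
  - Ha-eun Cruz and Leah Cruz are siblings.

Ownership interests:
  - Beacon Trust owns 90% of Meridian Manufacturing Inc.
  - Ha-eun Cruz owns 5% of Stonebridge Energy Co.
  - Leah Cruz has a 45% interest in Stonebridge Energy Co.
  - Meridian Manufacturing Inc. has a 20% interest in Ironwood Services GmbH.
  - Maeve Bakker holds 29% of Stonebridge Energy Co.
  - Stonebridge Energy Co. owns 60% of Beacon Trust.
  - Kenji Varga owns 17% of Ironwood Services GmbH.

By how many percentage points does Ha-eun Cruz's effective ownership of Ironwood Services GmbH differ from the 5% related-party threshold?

0.4

By sibling attribution (R1), Ha-eun Cruz is treated as also owning Leah Cruz's interest in Stonebridge Energy Co, giving 5% + 45% = 50%.
Chain via Stonebridge Energy Co. → Beacon Trust → Meridian Manufacturing Inc. (R3): 50% × 60% × 90% × 20% = 5.4% of Ironwood Services GmbH.
5.4% exceeds the 5% threshold by 0.4 percentage points.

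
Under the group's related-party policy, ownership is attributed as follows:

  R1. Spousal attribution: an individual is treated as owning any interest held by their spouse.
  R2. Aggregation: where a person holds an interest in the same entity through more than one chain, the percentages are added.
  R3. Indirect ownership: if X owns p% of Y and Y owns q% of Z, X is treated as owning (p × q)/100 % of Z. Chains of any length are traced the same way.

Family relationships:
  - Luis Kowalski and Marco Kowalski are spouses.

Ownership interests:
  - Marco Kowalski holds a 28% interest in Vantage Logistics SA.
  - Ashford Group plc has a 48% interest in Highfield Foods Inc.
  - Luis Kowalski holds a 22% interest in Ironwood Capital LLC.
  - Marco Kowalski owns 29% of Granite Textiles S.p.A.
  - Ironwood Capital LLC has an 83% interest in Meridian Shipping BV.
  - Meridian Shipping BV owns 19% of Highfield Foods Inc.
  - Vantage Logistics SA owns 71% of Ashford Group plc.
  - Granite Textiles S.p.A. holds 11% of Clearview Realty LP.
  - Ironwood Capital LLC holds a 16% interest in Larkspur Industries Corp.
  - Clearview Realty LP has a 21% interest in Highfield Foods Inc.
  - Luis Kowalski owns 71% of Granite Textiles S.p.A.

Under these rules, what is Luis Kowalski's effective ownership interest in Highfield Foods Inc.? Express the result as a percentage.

By spousal attribution (R1), Luis Kowalski is treated as also owning Marco Kowalski's interest in Granite Textiles S.p.A, giving 71% + 29% = 100%.
By spousal attribution (R1), Luis Kowalski is treated as owning Marco Kowalski's 28% interest in Vantage Logistics SA.
Chain via Ironwood Capital LLC → Meridian Shipping BV (R3): 22% × 83% × 19% = 3.4694% of Highfield Foods Inc.
Chain via Granite Textiles S.p.A. → Clearview Realty LP (R3): 100% × 11% × 21% = 2.31% of Highfield Foods Inc.
Chain via Vantage Logistics SA → Ashford Group plc (R3): 28% × 71% × 48% = 9.5424% of Highfield Foods Inc.
Aggregating (R2): 3.4694% + 2.31% + 9.5424% = 15.3218%.

15.3218%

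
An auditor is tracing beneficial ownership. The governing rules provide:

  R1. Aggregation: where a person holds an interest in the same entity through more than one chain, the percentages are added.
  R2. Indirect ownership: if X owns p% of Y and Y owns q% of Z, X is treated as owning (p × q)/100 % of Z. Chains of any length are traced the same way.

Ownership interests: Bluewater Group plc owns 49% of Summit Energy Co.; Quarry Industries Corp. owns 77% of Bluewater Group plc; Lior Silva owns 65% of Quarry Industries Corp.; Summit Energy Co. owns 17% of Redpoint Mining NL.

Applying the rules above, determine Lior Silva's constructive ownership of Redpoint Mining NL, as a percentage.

Chain via Quarry Industries Corp. → Bluewater Group plc → Summit Energy Co. (R2): 65% × 77% × 49% × 17% = 4.169165% of Redpoint Mining NL.

4.169165%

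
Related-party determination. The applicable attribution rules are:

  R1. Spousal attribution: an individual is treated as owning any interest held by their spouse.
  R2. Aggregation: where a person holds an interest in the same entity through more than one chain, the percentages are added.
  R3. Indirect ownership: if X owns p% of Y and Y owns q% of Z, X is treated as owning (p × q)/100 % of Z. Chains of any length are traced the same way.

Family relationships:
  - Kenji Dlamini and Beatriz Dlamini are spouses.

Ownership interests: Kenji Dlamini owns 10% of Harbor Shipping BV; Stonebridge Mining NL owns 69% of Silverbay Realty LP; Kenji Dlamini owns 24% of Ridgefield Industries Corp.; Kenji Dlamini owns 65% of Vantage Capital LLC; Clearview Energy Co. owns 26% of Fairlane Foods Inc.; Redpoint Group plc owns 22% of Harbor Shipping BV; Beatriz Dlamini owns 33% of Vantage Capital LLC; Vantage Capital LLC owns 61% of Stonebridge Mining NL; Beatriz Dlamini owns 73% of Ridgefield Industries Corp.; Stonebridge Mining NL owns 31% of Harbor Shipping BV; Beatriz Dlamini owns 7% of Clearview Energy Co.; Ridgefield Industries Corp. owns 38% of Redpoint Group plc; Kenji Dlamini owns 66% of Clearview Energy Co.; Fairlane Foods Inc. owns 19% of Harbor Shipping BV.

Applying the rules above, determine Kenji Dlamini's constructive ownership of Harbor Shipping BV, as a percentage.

40.2472%

By spousal attribution (R1), Kenji Dlamini is treated as also owning Beatriz Dlamini's interest in Vantage Capital LLC, giving 65% + 33% = 98%.
By spousal attribution (R1), Kenji Dlamini is treated as also owning Beatriz Dlamini's interest in Ridgefield Industries Corp, giving 24% + 73% = 97%.
By spousal attribution (R1), Kenji Dlamini is treated as also owning Beatriz Dlamini's interest in Clearview Energy Co, giving 66% + 7% = 73%.
Chain via Vantage Capital LLC → Stonebridge Mining NL (R3): 98% × 61% × 31% = 18.5318% of Harbor Shipping BV.
Chain via Ridgefield Industries Corp. → Redpoint Group plc (R3): 97% × 38% × 22% = 8.1092% of Harbor Shipping BV.
Chain via Clearview Energy Co. → Fairlane Foods Inc. (R3): 73% × 26% × 19% = 3.6062% of Harbor Shipping BV.
Direct interest in Harbor Shipping BV: 10%.
Aggregating (R2): 18.5318% + 8.1092% + 3.6062% + 10% = 40.2472%.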